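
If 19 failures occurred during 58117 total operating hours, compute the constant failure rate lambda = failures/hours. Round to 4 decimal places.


failures = 19
total_hours = 58117
lambda = 19 / 58117
lambda = 0.0003

0.0003


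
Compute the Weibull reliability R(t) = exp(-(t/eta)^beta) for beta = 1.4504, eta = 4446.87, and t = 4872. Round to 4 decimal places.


beta = 1.4504, eta = 4446.87, t = 4872
t/eta = 4872 / 4446.87 = 1.0956
(t/eta)^beta = 1.0956^1.4504 = 1.1416
R(t) = exp(-1.1416)
R(t) = 0.3193

0.3193


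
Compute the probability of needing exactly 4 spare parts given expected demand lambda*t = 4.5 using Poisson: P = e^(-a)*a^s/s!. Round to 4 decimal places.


a = 4.5, s = 4
e^(-a) = e^(-4.5) = 0.0111
a^s = 4.5^4 = 410.0625
s! = 24
P = 0.0111 * 410.0625 / 24
P = 0.1898

0.1898


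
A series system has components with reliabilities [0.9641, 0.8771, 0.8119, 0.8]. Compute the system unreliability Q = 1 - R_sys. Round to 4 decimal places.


Components: [0.9641, 0.8771, 0.8119, 0.8]
After component 1: product = 0.9641
After component 2: product = 0.8456
After component 3: product = 0.6866
After component 4: product = 0.5492
R_sys = 0.5492
Q = 1 - 0.5492 = 0.4508

0.4508


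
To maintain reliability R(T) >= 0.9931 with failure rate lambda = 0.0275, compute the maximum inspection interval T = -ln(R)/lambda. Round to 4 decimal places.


R_target = 0.9931
lambda = 0.0275
-ln(0.9931) = 0.0069
T = 0.0069 / 0.0275
T = 0.2518

0.2518


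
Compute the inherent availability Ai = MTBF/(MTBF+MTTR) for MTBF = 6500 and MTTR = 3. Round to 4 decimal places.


MTBF = 6500
MTTR = 3
MTBF + MTTR = 6503
Ai = 6500 / 6503
Ai = 0.9995

0.9995


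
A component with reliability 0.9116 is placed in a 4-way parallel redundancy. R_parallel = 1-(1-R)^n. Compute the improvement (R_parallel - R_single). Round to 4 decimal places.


R_single = 0.9116, n = 4
1 - R_single = 0.0884
(1 - R_single)^n = 0.0884^4 = 0.0001
R_parallel = 1 - 0.0001 = 0.9999
Improvement = 0.9999 - 0.9116
Improvement = 0.0883

0.0883


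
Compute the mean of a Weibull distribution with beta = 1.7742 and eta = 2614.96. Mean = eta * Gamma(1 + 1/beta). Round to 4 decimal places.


beta = 1.7742, eta = 2614.96
1/beta = 0.5636
1 + 1/beta = 1.5636
Gamma(1.5636) = 0.8899
Mean = 2614.96 * 0.8899
Mean = 2327.1552

2327.1552


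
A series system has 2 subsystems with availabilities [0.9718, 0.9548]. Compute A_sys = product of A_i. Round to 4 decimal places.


Subsystems: [0.9718, 0.9548]
After subsystem 1 (A=0.9718): product = 0.9718
After subsystem 2 (A=0.9548): product = 0.9279
A_sys = 0.9279

0.9279


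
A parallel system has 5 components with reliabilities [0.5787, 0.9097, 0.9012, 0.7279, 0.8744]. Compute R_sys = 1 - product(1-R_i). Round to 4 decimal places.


Components: [0.5787, 0.9097, 0.9012, 0.7279, 0.8744]
(1 - 0.5787) = 0.4213, running product = 0.4213
(1 - 0.9097) = 0.0903, running product = 0.038
(1 - 0.9012) = 0.0988, running product = 0.0038
(1 - 0.7279) = 0.2721, running product = 0.001
(1 - 0.8744) = 0.1256, running product = 0.0001
Product of (1-R_i) = 0.0001
R_sys = 1 - 0.0001 = 0.9999

0.9999


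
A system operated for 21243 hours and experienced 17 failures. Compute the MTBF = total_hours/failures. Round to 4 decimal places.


total_hours = 21243
failures = 17
MTBF = 21243 / 17
MTBF = 1249.5882

1249.5882


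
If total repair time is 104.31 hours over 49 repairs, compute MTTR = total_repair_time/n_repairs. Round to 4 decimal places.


total_repair_time = 104.31
n_repairs = 49
MTTR = 104.31 / 49
MTTR = 2.1288

2.1288


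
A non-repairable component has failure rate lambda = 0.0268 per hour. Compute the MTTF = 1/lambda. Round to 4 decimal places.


lambda = 0.0268
MTTF = 1 / 0.0268
MTTF = 37.3134

37.3134


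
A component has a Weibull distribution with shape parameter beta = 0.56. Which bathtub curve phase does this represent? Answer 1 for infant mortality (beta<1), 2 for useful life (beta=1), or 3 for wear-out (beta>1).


beta = 0.56
Compare beta to 1:
beta < 1 => infant mortality (phase 1)
beta = 1 => useful life (phase 2)
beta > 1 => wear-out (phase 3)
Since beta = 0.56, this is infant mortality (decreasing failure rate)
Phase = 1

1


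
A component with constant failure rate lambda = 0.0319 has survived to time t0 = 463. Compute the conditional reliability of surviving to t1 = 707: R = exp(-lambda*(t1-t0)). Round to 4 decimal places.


lambda = 0.0319
t0 = 463, t1 = 707
t1 - t0 = 244
lambda * (t1-t0) = 0.0319 * 244 = 7.7836
R = exp(-7.7836)
R = 0.0004

0.0004


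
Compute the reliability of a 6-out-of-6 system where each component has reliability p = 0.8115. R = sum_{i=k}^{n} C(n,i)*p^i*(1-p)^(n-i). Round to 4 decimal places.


k = 6, n = 6, p = 0.8115
i=6: C(6,6)=1 * 0.8115^6 * 0.1885^0 = 0.2856
R = sum of terms = 0.2856

0.2856


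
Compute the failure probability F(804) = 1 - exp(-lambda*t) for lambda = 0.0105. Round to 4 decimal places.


lambda = 0.0105, t = 804
lambda * t = 8.442
exp(-8.442) = 0.0002
F(t) = 1 - 0.0002
F(t) = 0.9998

0.9998


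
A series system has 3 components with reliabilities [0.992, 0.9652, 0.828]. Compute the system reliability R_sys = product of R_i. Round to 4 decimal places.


Components: [0.992, 0.9652, 0.828]
After component 1 (R=0.992): product = 0.992
After component 2 (R=0.9652): product = 0.9575
After component 3 (R=0.828): product = 0.7928
R_sys = 0.7928

0.7928


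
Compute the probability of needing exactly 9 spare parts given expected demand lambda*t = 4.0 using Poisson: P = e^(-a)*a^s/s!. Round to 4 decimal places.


a = 4.0, s = 9
e^(-a) = e^(-4.0) = 0.0183
a^s = 4.0^9 = 262144.0
s! = 362880
P = 0.0183 * 262144.0 / 362880
P = 0.0132

0.0132


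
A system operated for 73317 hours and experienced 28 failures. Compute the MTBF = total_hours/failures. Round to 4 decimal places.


total_hours = 73317
failures = 28
MTBF = 73317 / 28
MTBF = 2618.4643

2618.4643


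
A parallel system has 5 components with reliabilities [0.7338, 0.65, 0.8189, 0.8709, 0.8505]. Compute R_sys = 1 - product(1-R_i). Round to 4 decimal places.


Components: [0.7338, 0.65, 0.8189, 0.8709, 0.8505]
(1 - 0.7338) = 0.2662, running product = 0.2662
(1 - 0.65) = 0.35, running product = 0.0932
(1 - 0.8189) = 0.1811, running product = 0.0169
(1 - 0.8709) = 0.1291, running product = 0.0022
(1 - 0.8505) = 0.1495, running product = 0.0003
Product of (1-R_i) = 0.0003
R_sys = 1 - 0.0003 = 0.9997

0.9997


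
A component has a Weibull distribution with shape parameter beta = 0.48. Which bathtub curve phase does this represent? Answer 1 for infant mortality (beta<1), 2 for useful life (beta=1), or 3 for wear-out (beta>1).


beta = 0.48
Compare beta to 1:
beta < 1 => infant mortality (phase 1)
beta = 1 => useful life (phase 2)
beta > 1 => wear-out (phase 3)
Since beta = 0.48, this is infant mortality (decreasing failure rate)
Phase = 1

1


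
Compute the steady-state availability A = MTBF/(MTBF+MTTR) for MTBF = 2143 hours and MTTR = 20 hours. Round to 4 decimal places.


MTBF = 2143
MTTR = 20
MTBF + MTTR = 2163
A = 2143 / 2163
A = 0.9908

0.9908


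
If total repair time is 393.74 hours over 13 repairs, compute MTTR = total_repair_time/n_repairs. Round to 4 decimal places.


total_repair_time = 393.74
n_repairs = 13
MTTR = 393.74 / 13
MTTR = 30.2877

30.2877


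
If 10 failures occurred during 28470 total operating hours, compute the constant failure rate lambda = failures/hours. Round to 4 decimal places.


failures = 10
total_hours = 28470
lambda = 10 / 28470
lambda = 0.0004

0.0004


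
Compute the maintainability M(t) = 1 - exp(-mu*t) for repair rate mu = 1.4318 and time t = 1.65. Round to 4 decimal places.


mu = 1.4318, t = 1.65
mu * t = 1.4318 * 1.65 = 2.3625
exp(-2.3625) = 0.0942
M(t) = 1 - 0.0942
M(t) = 0.9058

0.9058


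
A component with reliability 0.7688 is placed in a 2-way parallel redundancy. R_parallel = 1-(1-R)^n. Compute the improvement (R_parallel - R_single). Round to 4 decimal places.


R_single = 0.7688, n = 2
1 - R_single = 0.2312
(1 - R_single)^n = 0.2312^2 = 0.0535
R_parallel = 1 - 0.0535 = 0.9465
Improvement = 0.9465 - 0.7688
Improvement = 0.1777

0.1777


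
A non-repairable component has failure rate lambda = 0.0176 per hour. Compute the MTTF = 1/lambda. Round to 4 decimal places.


lambda = 0.0176
MTTF = 1 / 0.0176
MTTF = 56.8182

56.8182


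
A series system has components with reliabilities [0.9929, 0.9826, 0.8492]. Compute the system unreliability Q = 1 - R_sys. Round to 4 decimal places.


Components: [0.9929, 0.9826, 0.8492]
After component 1: product = 0.9929
After component 2: product = 0.9756
After component 3: product = 0.8285
R_sys = 0.8285
Q = 1 - 0.8285 = 0.1715

0.1715


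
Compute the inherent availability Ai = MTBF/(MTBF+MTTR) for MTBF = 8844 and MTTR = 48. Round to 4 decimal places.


MTBF = 8844
MTTR = 48
MTBF + MTTR = 8892
Ai = 8844 / 8892
Ai = 0.9946

0.9946


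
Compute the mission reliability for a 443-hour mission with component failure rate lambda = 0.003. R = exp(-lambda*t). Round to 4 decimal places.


lambda = 0.003
mission_time = 443
lambda * t = 0.003 * 443 = 1.329
R = exp(-1.329)
R = 0.2647

0.2647


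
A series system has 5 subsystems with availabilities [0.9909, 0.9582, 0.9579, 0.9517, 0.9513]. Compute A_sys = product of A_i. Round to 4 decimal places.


Subsystems: [0.9909, 0.9582, 0.9579, 0.9517, 0.9513]
After subsystem 1 (A=0.9909): product = 0.9909
After subsystem 2 (A=0.9582): product = 0.9495
After subsystem 3 (A=0.9579): product = 0.9095
After subsystem 4 (A=0.9517): product = 0.8656
After subsystem 5 (A=0.9513): product = 0.8234
A_sys = 0.8234

0.8234


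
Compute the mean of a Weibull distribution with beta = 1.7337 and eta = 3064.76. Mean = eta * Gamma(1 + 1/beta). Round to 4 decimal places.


beta = 1.7337, eta = 3064.76
1/beta = 0.5768
1 + 1/beta = 1.5768
Gamma(1.5768) = 0.8911
Mean = 3064.76 * 0.8911
Mean = 2731.0491

2731.0491


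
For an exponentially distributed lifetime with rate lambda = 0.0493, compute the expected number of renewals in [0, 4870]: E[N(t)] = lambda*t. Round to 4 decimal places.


lambda = 0.0493
t = 4870
E[N(t)] = lambda * t
E[N(t)] = 0.0493 * 4870
E[N(t)] = 240.091

240.091


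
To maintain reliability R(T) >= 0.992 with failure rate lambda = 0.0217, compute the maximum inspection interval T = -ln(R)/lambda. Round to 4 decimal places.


R_target = 0.992
lambda = 0.0217
-ln(0.992) = 0.008
T = 0.008 / 0.0217
T = 0.3701

0.3701


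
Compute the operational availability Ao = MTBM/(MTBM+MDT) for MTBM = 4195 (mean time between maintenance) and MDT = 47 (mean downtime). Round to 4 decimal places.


MTBM = 4195
MDT = 47
MTBM + MDT = 4242
Ao = 4195 / 4242
Ao = 0.9889

0.9889


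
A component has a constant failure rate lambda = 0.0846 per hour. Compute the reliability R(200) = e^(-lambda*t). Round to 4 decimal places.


lambda = 0.0846
t = 200
lambda * t = 16.92
R(t) = e^(-16.92)
R(t) = 0.0

0.0


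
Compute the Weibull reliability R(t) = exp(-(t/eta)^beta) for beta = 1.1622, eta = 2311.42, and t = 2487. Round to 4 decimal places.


beta = 1.1622, eta = 2311.42, t = 2487
t/eta = 2487 / 2311.42 = 1.076
(t/eta)^beta = 1.076^1.1622 = 1.0888
R(t) = exp(-1.0888)
R(t) = 0.3366

0.3366


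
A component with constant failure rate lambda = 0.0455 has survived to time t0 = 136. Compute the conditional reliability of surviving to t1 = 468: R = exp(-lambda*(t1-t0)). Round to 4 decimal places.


lambda = 0.0455
t0 = 136, t1 = 468
t1 - t0 = 332
lambda * (t1-t0) = 0.0455 * 332 = 15.106
R = exp(-15.106)
R = 0.0

0.0


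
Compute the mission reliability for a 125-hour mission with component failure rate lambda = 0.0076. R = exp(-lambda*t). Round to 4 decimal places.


lambda = 0.0076
mission_time = 125
lambda * t = 0.0076 * 125 = 0.95
R = exp(-0.95)
R = 0.3867

0.3867


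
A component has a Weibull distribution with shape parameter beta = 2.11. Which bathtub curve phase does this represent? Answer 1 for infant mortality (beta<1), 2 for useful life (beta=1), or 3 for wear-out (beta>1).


beta = 2.11
Compare beta to 1:
beta < 1 => infant mortality (phase 1)
beta = 1 => useful life (phase 2)
beta > 1 => wear-out (phase 3)
Since beta = 2.11, this is wear-out (increasing failure rate)
Phase = 3

3


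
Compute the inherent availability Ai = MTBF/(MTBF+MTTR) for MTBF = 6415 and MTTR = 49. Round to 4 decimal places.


MTBF = 6415
MTTR = 49
MTBF + MTTR = 6464
Ai = 6415 / 6464
Ai = 0.9924

0.9924


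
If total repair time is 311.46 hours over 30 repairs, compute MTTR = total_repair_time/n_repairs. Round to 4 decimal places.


total_repair_time = 311.46
n_repairs = 30
MTTR = 311.46 / 30
MTTR = 10.382

10.382


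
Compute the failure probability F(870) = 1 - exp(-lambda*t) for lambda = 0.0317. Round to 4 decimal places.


lambda = 0.0317, t = 870
lambda * t = 27.579
exp(-27.579) = 0.0
F(t) = 1 - 0.0
F(t) = 1.0

1.0


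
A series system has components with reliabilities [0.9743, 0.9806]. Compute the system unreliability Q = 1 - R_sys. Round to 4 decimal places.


Components: [0.9743, 0.9806]
After component 1: product = 0.9743
After component 2: product = 0.9554
R_sys = 0.9554
Q = 1 - 0.9554 = 0.0446

0.0446


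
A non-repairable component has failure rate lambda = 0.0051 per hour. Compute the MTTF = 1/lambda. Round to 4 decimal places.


lambda = 0.0051
MTTF = 1 / 0.0051
MTTF = 196.0784

196.0784


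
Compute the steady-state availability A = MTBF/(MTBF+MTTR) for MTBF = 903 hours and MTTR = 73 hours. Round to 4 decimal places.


MTBF = 903
MTTR = 73
MTBF + MTTR = 976
A = 903 / 976
A = 0.9252

0.9252


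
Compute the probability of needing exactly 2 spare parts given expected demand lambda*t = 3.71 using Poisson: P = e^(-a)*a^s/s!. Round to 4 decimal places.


a = 3.71, s = 2
e^(-a) = e^(-3.71) = 0.0245
a^s = 3.71^2 = 13.7641
s! = 2
P = 0.0245 * 13.7641 / 2
P = 0.1685

0.1685


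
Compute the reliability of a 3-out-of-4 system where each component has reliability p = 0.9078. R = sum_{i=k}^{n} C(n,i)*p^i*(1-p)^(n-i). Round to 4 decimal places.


k = 3, n = 4, p = 0.9078
i=3: C(4,3)=4 * 0.9078^3 * 0.0922^1 = 0.2759
i=4: C(4,4)=1 * 0.9078^4 * 0.0922^0 = 0.6791
R = sum of terms = 0.955

0.955


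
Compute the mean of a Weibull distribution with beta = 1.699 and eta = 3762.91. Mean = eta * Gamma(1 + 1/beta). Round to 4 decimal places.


beta = 1.699, eta = 3762.91
1/beta = 0.5886
1 + 1/beta = 1.5886
Gamma(1.5886) = 0.8923
Mean = 3762.91 * 0.8923
Mean = 3357.5707

3357.5707


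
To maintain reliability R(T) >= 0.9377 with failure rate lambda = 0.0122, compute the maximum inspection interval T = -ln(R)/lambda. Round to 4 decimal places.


R_target = 0.9377
lambda = 0.0122
-ln(0.9377) = 0.0643
T = 0.0643 / 0.0122
T = 5.2726

5.2726


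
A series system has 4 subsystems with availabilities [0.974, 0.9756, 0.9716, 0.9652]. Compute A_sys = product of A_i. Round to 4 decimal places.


Subsystems: [0.974, 0.9756, 0.9716, 0.9652]
After subsystem 1 (A=0.974): product = 0.974
After subsystem 2 (A=0.9756): product = 0.9502
After subsystem 3 (A=0.9716): product = 0.9232
After subsystem 4 (A=0.9652): product = 0.8911
A_sys = 0.8911

0.8911


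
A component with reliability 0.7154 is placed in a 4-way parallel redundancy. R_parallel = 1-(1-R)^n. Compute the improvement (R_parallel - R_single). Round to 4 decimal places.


R_single = 0.7154, n = 4
1 - R_single = 0.2846
(1 - R_single)^n = 0.2846^4 = 0.0066
R_parallel = 1 - 0.0066 = 0.9934
Improvement = 0.9934 - 0.7154
Improvement = 0.278

0.278


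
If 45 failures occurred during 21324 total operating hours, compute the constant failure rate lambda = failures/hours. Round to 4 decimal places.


failures = 45
total_hours = 21324
lambda = 45 / 21324
lambda = 0.0021

0.0021


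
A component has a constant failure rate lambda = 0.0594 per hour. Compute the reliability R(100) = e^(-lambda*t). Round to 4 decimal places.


lambda = 0.0594
t = 100
lambda * t = 5.94
R(t) = e^(-5.94)
R(t) = 0.0026

0.0026


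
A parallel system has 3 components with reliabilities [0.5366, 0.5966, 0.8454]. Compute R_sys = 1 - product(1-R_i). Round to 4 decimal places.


Components: [0.5366, 0.5966, 0.8454]
(1 - 0.5366) = 0.4634, running product = 0.4634
(1 - 0.5966) = 0.4034, running product = 0.1869
(1 - 0.8454) = 0.1546, running product = 0.0289
Product of (1-R_i) = 0.0289
R_sys = 1 - 0.0289 = 0.9711

0.9711


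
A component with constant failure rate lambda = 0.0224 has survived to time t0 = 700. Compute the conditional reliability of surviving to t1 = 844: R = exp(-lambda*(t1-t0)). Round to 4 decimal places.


lambda = 0.0224
t0 = 700, t1 = 844
t1 - t0 = 144
lambda * (t1-t0) = 0.0224 * 144 = 3.2256
R = exp(-3.2256)
R = 0.0397

0.0397


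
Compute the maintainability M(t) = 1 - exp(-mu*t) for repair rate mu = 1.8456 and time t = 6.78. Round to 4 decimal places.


mu = 1.8456, t = 6.78
mu * t = 1.8456 * 6.78 = 12.5132
exp(-12.5132) = 0.0
M(t) = 1 - 0.0
M(t) = 1.0

1.0


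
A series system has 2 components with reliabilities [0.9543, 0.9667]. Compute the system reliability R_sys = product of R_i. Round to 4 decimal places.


Components: [0.9543, 0.9667]
After component 1 (R=0.9543): product = 0.9543
After component 2 (R=0.9667): product = 0.9225
R_sys = 0.9225

0.9225


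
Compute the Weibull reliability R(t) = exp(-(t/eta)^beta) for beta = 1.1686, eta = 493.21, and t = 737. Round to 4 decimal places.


beta = 1.1686, eta = 493.21, t = 737
t/eta = 737 / 493.21 = 1.4943
(t/eta)^beta = 1.4943^1.1686 = 1.599
R(t) = exp(-1.599)
R(t) = 0.2021

0.2021


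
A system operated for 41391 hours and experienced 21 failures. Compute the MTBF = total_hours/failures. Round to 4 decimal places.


total_hours = 41391
failures = 21
MTBF = 41391 / 21
MTBF = 1971.0

1971.0


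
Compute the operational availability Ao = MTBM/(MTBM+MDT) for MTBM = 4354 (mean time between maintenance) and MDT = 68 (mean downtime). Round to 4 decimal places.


MTBM = 4354
MDT = 68
MTBM + MDT = 4422
Ao = 4354 / 4422
Ao = 0.9846

0.9846


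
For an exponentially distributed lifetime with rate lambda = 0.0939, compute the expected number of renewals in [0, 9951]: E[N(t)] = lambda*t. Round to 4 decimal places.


lambda = 0.0939
t = 9951
E[N(t)] = lambda * t
E[N(t)] = 0.0939 * 9951
E[N(t)] = 934.3989

934.3989


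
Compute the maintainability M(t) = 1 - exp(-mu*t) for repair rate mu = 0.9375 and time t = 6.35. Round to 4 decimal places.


mu = 0.9375, t = 6.35
mu * t = 0.9375 * 6.35 = 5.9531
exp(-5.9531) = 0.0026
M(t) = 1 - 0.0026
M(t) = 0.9974

0.9974


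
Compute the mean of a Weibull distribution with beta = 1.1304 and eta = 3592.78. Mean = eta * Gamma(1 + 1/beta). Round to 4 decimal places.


beta = 1.1304, eta = 3592.78
1/beta = 0.8846
1 + 1/beta = 1.8846
Gamma(1.8846) = 0.9566
Mean = 3592.78 * 0.9566
Mean = 3436.8431

3436.8431


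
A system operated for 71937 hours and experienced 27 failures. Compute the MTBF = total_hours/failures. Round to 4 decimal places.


total_hours = 71937
failures = 27
MTBF = 71937 / 27
MTBF = 2664.3333

2664.3333


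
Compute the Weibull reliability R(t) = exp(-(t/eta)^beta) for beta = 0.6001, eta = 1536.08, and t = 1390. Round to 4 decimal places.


beta = 0.6001, eta = 1536.08, t = 1390
t/eta = 1390 / 1536.08 = 0.9049
(t/eta)^beta = 0.9049^0.6001 = 0.9418
R(t) = exp(-0.9418)
R(t) = 0.3899

0.3899


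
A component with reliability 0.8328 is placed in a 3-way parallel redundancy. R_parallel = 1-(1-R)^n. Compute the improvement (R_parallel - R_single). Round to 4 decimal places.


R_single = 0.8328, n = 3
1 - R_single = 0.1672
(1 - R_single)^n = 0.1672^3 = 0.0047
R_parallel = 1 - 0.0047 = 0.9953
Improvement = 0.9953 - 0.8328
Improvement = 0.1625

0.1625


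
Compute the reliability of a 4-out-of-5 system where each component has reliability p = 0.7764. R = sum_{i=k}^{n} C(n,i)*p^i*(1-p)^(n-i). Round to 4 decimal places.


k = 4, n = 5, p = 0.7764
i=4: C(5,4)=5 * 0.7764^4 * 0.2236^1 = 0.4062
i=5: C(5,5)=1 * 0.7764^5 * 0.2236^0 = 0.2821
R = sum of terms = 0.6884

0.6884


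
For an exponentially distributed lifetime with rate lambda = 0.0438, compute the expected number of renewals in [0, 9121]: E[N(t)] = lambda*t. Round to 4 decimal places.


lambda = 0.0438
t = 9121
E[N(t)] = lambda * t
E[N(t)] = 0.0438 * 9121
E[N(t)] = 399.4998

399.4998


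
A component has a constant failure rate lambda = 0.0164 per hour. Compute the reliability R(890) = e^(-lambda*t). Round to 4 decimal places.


lambda = 0.0164
t = 890
lambda * t = 14.596
R(t) = e^(-14.596)
R(t) = 0.0

0.0


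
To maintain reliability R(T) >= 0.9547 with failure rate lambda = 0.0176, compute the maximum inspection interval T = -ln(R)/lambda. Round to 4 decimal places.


R_target = 0.9547
lambda = 0.0176
-ln(0.9547) = 0.0464
T = 0.0464 / 0.0176
T = 2.634

2.634


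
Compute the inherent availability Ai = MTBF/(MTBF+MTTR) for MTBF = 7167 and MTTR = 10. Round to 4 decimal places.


MTBF = 7167
MTTR = 10
MTBF + MTTR = 7177
Ai = 7167 / 7177
Ai = 0.9986

0.9986


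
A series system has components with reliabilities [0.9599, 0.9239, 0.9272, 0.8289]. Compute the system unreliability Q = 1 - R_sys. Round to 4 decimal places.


Components: [0.9599, 0.9239, 0.9272, 0.8289]
After component 1: product = 0.9599
After component 2: product = 0.8869
After component 3: product = 0.8223
After component 4: product = 0.6816
R_sys = 0.6816
Q = 1 - 0.6816 = 0.3184

0.3184


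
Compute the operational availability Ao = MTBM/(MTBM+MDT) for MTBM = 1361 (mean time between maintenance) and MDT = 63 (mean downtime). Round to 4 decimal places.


MTBM = 1361
MDT = 63
MTBM + MDT = 1424
Ao = 1361 / 1424
Ao = 0.9558

0.9558


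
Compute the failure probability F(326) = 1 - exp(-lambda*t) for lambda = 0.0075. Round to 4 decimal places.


lambda = 0.0075, t = 326
lambda * t = 2.445
exp(-2.445) = 0.0867
F(t) = 1 - 0.0867
F(t) = 0.9133

0.9133


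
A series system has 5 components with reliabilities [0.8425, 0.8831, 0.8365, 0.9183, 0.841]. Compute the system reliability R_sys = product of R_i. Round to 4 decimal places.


Components: [0.8425, 0.8831, 0.8365, 0.9183, 0.841]
After component 1 (R=0.8425): product = 0.8425
After component 2 (R=0.8831): product = 0.744
After component 3 (R=0.8365): product = 0.6224
After component 4 (R=0.9183): product = 0.5715
After component 5 (R=0.841): product = 0.4806
R_sys = 0.4806

0.4806


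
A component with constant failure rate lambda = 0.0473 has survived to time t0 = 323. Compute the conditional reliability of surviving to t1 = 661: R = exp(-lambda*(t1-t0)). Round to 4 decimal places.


lambda = 0.0473
t0 = 323, t1 = 661
t1 - t0 = 338
lambda * (t1-t0) = 0.0473 * 338 = 15.9874
R = exp(-15.9874)
R = 0.0

0.0


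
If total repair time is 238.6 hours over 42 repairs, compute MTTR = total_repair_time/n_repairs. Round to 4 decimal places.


total_repair_time = 238.6
n_repairs = 42
MTTR = 238.6 / 42
MTTR = 5.681

5.681


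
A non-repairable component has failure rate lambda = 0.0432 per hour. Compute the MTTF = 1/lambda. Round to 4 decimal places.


lambda = 0.0432
MTTF = 1 / 0.0432
MTTF = 23.1481

23.1481


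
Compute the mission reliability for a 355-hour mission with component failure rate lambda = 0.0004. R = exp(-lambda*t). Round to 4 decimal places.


lambda = 0.0004
mission_time = 355
lambda * t = 0.0004 * 355 = 0.142
R = exp(-0.142)
R = 0.8676

0.8676


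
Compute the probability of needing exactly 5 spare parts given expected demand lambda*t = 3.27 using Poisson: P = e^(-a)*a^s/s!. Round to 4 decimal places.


a = 3.27, s = 5
e^(-a) = e^(-3.27) = 0.038
a^s = 3.27^5 = 373.8856
s! = 120
P = 0.038 * 373.8856 / 120
P = 0.1184

0.1184


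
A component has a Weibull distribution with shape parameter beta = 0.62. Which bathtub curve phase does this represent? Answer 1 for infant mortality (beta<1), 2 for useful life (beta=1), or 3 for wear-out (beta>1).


beta = 0.62
Compare beta to 1:
beta < 1 => infant mortality (phase 1)
beta = 1 => useful life (phase 2)
beta > 1 => wear-out (phase 3)
Since beta = 0.62, this is infant mortality (decreasing failure rate)
Phase = 1

1


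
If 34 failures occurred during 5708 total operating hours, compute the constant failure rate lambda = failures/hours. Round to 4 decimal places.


failures = 34
total_hours = 5708
lambda = 34 / 5708
lambda = 0.006

0.006


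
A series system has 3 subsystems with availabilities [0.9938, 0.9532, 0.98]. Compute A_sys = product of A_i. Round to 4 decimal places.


Subsystems: [0.9938, 0.9532, 0.98]
After subsystem 1 (A=0.9938): product = 0.9938
After subsystem 2 (A=0.9532): product = 0.9473
After subsystem 3 (A=0.98): product = 0.9283
A_sys = 0.9283

0.9283


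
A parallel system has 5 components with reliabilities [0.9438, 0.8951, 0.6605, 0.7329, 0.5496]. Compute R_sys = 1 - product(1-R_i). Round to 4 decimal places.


Components: [0.9438, 0.8951, 0.6605, 0.7329, 0.5496]
(1 - 0.9438) = 0.0562, running product = 0.0562
(1 - 0.8951) = 0.1049, running product = 0.0059
(1 - 0.6605) = 0.3395, running product = 0.002
(1 - 0.7329) = 0.2671, running product = 0.0005
(1 - 0.5496) = 0.4504, running product = 0.0002
Product of (1-R_i) = 0.0002
R_sys = 1 - 0.0002 = 0.9998

0.9998


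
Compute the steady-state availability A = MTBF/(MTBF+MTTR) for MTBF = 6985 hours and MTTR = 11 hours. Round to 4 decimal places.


MTBF = 6985
MTTR = 11
MTBF + MTTR = 6996
A = 6985 / 6996
A = 0.9984

0.9984


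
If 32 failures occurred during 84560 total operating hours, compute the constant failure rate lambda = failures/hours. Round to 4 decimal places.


failures = 32
total_hours = 84560
lambda = 32 / 84560
lambda = 0.0004

0.0004


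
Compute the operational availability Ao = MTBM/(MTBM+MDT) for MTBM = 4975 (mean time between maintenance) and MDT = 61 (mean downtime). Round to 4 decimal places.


MTBM = 4975
MDT = 61
MTBM + MDT = 5036
Ao = 4975 / 5036
Ao = 0.9879

0.9879


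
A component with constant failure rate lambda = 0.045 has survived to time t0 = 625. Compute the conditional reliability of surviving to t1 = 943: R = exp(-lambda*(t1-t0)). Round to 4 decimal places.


lambda = 0.045
t0 = 625, t1 = 943
t1 - t0 = 318
lambda * (t1-t0) = 0.045 * 318 = 14.31
R = exp(-14.31)
R = 0.0

0.0


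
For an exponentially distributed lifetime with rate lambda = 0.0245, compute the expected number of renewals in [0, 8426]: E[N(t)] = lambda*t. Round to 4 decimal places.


lambda = 0.0245
t = 8426
E[N(t)] = lambda * t
E[N(t)] = 0.0245 * 8426
E[N(t)] = 206.437

206.437


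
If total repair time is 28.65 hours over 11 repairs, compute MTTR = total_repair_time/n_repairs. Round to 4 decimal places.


total_repair_time = 28.65
n_repairs = 11
MTTR = 28.65 / 11
MTTR = 2.6045

2.6045


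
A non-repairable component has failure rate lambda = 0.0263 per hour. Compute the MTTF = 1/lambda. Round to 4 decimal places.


lambda = 0.0263
MTTF = 1 / 0.0263
MTTF = 38.0228

38.0228


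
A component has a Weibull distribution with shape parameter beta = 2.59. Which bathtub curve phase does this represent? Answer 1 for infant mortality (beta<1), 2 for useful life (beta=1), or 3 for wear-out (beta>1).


beta = 2.59
Compare beta to 1:
beta < 1 => infant mortality (phase 1)
beta = 1 => useful life (phase 2)
beta > 1 => wear-out (phase 3)
Since beta = 2.59, this is wear-out (increasing failure rate)
Phase = 3

3


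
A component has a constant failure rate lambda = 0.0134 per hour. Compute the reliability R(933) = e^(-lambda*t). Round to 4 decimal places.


lambda = 0.0134
t = 933
lambda * t = 12.5022
R(t) = e^(-12.5022)
R(t) = 0.0

0.0


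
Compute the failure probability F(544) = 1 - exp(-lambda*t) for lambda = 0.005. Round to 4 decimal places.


lambda = 0.005, t = 544
lambda * t = 2.72
exp(-2.72) = 0.0659
F(t) = 1 - 0.0659
F(t) = 0.9341

0.9341


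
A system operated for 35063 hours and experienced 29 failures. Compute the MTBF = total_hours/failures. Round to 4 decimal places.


total_hours = 35063
failures = 29
MTBF = 35063 / 29
MTBF = 1209.069

1209.069


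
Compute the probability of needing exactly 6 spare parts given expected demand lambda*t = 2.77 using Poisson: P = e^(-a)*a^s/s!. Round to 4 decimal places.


a = 2.77, s = 6
e^(-a) = e^(-2.77) = 0.0627
a^s = 2.77^6 = 451.7297
s! = 720
P = 0.0627 * 451.7297 / 720
P = 0.0393

0.0393


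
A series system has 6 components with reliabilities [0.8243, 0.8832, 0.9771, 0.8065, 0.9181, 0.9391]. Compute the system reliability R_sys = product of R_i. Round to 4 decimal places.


Components: [0.8243, 0.8832, 0.9771, 0.8065, 0.9181, 0.9391]
After component 1 (R=0.8243): product = 0.8243
After component 2 (R=0.8832): product = 0.728
After component 3 (R=0.9771): product = 0.7114
After component 4 (R=0.8065): product = 0.5737
After component 5 (R=0.9181): product = 0.5267
After component 6 (R=0.9391): product = 0.4946
R_sys = 0.4946

0.4946


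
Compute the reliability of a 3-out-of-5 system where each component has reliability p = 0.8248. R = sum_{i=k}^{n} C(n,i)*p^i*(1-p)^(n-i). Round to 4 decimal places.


k = 3, n = 5, p = 0.8248
i=3: C(5,3)=10 * 0.8248^3 * 0.1752^2 = 0.1722
i=4: C(5,4)=5 * 0.8248^4 * 0.1752^1 = 0.4054
i=5: C(5,5)=1 * 0.8248^5 * 0.1752^0 = 0.3817
R = sum of terms = 0.9594

0.9594


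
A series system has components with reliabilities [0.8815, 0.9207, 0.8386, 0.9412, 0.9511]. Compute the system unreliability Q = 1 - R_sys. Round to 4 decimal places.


Components: [0.8815, 0.9207, 0.8386, 0.9412, 0.9511]
After component 1: product = 0.8815
After component 2: product = 0.8116
After component 3: product = 0.6806
After component 4: product = 0.6406
After component 5: product = 0.6093
R_sys = 0.6093
Q = 1 - 0.6093 = 0.3907

0.3907


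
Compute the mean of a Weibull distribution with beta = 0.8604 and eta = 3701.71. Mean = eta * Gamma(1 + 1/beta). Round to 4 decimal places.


beta = 0.8604, eta = 3701.71
1/beta = 1.1623
1 + 1/beta = 2.1623
Gamma(2.1623) = 1.0798
Mean = 3701.71 * 1.0798
Mean = 3997.2494

3997.2494


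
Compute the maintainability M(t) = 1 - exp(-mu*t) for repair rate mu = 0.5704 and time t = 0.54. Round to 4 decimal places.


mu = 0.5704, t = 0.54
mu * t = 0.5704 * 0.54 = 0.308
exp(-0.308) = 0.7349
M(t) = 1 - 0.7349
M(t) = 0.2651

0.2651


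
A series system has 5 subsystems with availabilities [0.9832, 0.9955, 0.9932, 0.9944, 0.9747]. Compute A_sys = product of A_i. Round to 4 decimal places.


Subsystems: [0.9832, 0.9955, 0.9932, 0.9944, 0.9747]
After subsystem 1 (A=0.9832): product = 0.9832
After subsystem 2 (A=0.9955): product = 0.9788
After subsystem 3 (A=0.9932): product = 0.9721
After subsystem 4 (A=0.9944): product = 0.9667
After subsystem 5 (A=0.9747): product = 0.9422
A_sys = 0.9422

0.9422


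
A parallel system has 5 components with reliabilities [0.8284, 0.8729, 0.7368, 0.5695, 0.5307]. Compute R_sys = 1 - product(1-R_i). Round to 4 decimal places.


Components: [0.8284, 0.8729, 0.7368, 0.5695, 0.5307]
(1 - 0.8284) = 0.1716, running product = 0.1716
(1 - 0.8729) = 0.1271, running product = 0.0218
(1 - 0.7368) = 0.2632, running product = 0.0057
(1 - 0.5695) = 0.4305, running product = 0.0025
(1 - 0.5307) = 0.4693, running product = 0.0012
Product of (1-R_i) = 0.0012
R_sys = 1 - 0.0012 = 0.9988

0.9988


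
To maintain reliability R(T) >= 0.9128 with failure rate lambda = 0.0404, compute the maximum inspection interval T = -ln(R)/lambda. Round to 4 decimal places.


R_target = 0.9128
lambda = 0.0404
-ln(0.9128) = 0.0912
T = 0.0912 / 0.0404
T = 2.2584

2.2584


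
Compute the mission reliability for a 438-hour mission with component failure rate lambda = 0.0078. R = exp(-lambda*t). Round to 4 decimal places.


lambda = 0.0078
mission_time = 438
lambda * t = 0.0078 * 438 = 3.4164
R = exp(-3.4164)
R = 0.0328

0.0328


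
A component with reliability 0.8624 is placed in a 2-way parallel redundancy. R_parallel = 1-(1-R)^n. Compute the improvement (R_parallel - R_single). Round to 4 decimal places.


R_single = 0.8624, n = 2
1 - R_single = 0.1376
(1 - R_single)^n = 0.1376^2 = 0.0189
R_parallel = 1 - 0.0189 = 0.9811
Improvement = 0.9811 - 0.8624
Improvement = 0.1187

0.1187


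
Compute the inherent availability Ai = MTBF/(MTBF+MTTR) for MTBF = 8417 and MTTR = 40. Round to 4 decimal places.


MTBF = 8417
MTTR = 40
MTBF + MTTR = 8457
Ai = 8417 / 8457
Ai = 0.9953

0.9953


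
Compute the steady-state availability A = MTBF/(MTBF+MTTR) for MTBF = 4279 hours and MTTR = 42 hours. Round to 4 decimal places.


MTBF = 4279
MTTR = 42
MTBF + MTTR = 4321
A = 4279 / 4321
A = 0.9903

0.9903


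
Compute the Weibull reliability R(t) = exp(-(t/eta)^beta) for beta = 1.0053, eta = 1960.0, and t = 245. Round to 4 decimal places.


beta = 1.0053, eta = 1960.0, t = 245
t/eta = 245 / 1960.0 = 0.125
(t/eta)^beta = 0.125^1.0053 = 0.1236
R(t) = exp(-0.1236)
R(t) = 0.8837

0.8837


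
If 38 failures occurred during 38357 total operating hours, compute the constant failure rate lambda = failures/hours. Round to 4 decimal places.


failures = 38
total_hours = 38357
lambda = 38 / 38357
lambda = 0.001

0.001


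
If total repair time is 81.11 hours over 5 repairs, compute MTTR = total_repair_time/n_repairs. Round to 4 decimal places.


total_repair_time = 81.11
n_repairs = 5
MTTR = 81.11 / 5
MTTR = 16.222

16.222


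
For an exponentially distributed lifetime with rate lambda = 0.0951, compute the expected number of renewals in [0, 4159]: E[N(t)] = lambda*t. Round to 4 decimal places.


lambda = 0.0951
t = 4159
E[N(t)] = lambda * t
E[N(t)] = 0.0951 * 4159
E[N(t)] = 395.5209

395.5209


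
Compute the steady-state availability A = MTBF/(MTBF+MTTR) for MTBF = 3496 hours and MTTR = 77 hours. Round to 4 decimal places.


MTBF = 3496
MTTR = 77
MTBF + MTTR = 3573
A = 3496 / 3573
A = 0.9784

0.9784


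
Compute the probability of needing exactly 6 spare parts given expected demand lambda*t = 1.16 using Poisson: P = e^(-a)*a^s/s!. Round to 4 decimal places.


a = 1.16, s = 6
e^(-a) = e^(-1.16) = 0.3135
a^s = 1.16^6 = 2.4364
s! = 720
P = 0.3135 * 2.4364 / 720
P = 0.0011

0.0011


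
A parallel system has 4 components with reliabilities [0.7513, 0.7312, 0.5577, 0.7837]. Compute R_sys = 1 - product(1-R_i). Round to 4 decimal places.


Components: [0.7513, 0.7312, 0.5577, 0.7837]
(1 - 0.7513) = 0.2487, running product = 0.2487
(1 - 0.7312) = 0.2688, running product = 0.0669
(1 - 0.5577) = 0.4423, running product = 0.0296
(1 - 0.7837) = 0.2163, running product = 0.0064
Product of (1-R_i) = 0.0064
R_sys = 1 - 0.0064 = 0.9936

0.9936


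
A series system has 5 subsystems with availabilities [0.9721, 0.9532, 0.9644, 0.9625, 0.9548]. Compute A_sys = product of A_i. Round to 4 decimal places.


Subsystems: [0.9721, 0.9532, 0.9644, 0.9625, 0.9548]
After subsystem 1 (A=0.9721): product = 0.9721
After subsystem 2 (A=0.9532): product = 0.9266
After subsystem 3 (A=0.9644): product = 0.8936
After subsystem 4 (A=0.9625): product = 0.8601
After subsystem 5 (A=0.9548): product = 0.8212
A_sys = 0.8212

0.8212


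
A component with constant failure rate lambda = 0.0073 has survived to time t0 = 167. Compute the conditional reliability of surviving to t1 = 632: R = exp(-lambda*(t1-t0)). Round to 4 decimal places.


lambda = 0.0073
t0 = 167, t1 = 632
t1 - t0 = 465
lambda * (t1-t0) = 0.0073 * 465 = 3.3945
R = exp(-3.3945)
R = 0.0336

0.0336


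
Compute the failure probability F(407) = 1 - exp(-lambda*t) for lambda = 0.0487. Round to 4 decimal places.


lambda = 0.0487, t = 407
lambda * t = 19.8209
exp(-19.8209) = 0.0
F(t) = 1 - 0.0
F(t) = 1.0

1.0


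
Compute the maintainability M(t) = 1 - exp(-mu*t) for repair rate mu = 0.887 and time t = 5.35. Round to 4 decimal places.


mu = 0.887, t = 5.35
mu * t = 0.887 * 5.35 = 4.7454
exp(-4.7454) = 0.0087
M(t) = 1 - 0.0087
M(t) = 0.9913

0.9913


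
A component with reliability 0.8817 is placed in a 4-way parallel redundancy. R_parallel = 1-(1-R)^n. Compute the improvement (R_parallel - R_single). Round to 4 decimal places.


R_single = 0.8817, n = 4
1 - R_single = 0.1183
(1 - R_single)^n = 0.1183^4 = 0.0002
R_parallel = 1 - 0.0002 = 0.9998
Improvement = 0.9998 - 0.8817
Improvement = 0.1181

0.1181


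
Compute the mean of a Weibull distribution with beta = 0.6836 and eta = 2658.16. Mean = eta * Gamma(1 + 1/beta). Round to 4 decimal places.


beta = 0.6836, eta = 2658.16
1/beta = 1.4628
1 + 1/beta = 2.4628
Gamma(2.4628) = 1.2955
Mean = 2658.16 * 1.2955
Mean = 3443.6464

3443.6464


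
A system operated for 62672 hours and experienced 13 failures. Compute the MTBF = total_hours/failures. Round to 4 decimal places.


total_hours = 62672
failures = 13
MTBF = 62672 / 13
MTBF = 4820.9231

4820.9231


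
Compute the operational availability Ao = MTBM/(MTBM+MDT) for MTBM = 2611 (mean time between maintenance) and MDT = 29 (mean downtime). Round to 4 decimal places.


MTBM = 2611
MDT = 29
MTBM + MDT = 2640
Ao = 2611 / 2640
Ao = 0.989

0.989


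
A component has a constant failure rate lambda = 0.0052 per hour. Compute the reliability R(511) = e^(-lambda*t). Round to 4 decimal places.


lambda = 0.0052
t = 511
lambda * t = 2.6572
R(t) = e^(-2.6572)
R(t) = 0.0701

0.0701


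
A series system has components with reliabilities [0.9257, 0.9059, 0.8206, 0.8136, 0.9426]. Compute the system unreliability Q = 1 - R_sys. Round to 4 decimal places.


Components: [0.9257, 0.9059, 0.8206, 0.8136, 0.9426]
After component 1: product = 0.9257
After component 2: product = 0.8386
After component 3: product = 0.6881
After component 4: product = 0.5599
After component 5: product = 0.5277
R_sys = 0.5277
Q = 1 - 0.5277 = 0.4723

0.4723


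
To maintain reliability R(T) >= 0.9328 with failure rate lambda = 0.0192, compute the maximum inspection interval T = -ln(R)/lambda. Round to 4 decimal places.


R_target = 0.9328
lambda = 0.0192
-ln(0.9328) = 0.0696
T = 0.0696 / 0.0192
T = 3.6231

3.6231


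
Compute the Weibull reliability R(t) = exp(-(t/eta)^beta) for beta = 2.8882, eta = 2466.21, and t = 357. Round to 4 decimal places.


beta = 2.8882, eta = 2466.21, t = 357
t/eta = 357 / 2466.21 = 0.1448
(t/eta)^beta = 0.1448^2.8882 = 0.0038
R(t) = exp(-0.0038)
R(t) = 0.9962

0.9962


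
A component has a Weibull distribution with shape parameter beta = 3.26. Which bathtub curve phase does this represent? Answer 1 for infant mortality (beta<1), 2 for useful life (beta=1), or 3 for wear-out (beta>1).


beta = 3.26
Compare beta to 1:
beta < 1 => infant mortality (phase 1)
beta = 1 => useful life (phase 2)
beta > 1 => wear-out (phase 3)
Since beta = 3.26, this is wear-out (increasing failure rate)
Phase = 3

3


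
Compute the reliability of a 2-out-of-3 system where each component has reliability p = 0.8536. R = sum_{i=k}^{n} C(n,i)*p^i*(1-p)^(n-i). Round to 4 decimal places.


k = 2, n = 3, p = 0.8536
i=2: C(3,2)=3 * 0.8536^2 * 0.1464^1 = 0.32
i=3: C(3,3)=1 * 0.8536^3 * 0.1464^0 = 0.622
R = sum of terms = 0.942

0.942


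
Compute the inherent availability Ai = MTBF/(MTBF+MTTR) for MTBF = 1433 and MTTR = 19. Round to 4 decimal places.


MTBF = 1433
MTTR = 19
MTBF + MTTR = 1452
Ai = 1433 / 1452
Ai = 0.9869

0.9869


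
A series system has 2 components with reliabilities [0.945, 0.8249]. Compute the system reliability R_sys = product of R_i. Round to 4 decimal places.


Components: [0.945, 0.8249]
After component 1 (R=0.945): product = 0.945
After component 2 (R=0.8249): product = 0.7795
R_sys = 0.7795

0.7795


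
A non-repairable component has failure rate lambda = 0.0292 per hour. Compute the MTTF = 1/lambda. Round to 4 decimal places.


lambda = 0.0292
MTTF = 1 / 0.0292
MTTF = 34.2466

34.2466
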